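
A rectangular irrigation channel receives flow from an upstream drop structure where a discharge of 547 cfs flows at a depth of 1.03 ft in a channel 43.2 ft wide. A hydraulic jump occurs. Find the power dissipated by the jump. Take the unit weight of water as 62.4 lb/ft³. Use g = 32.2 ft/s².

P = 23.7 hp

q = Q/b = 547/43.2 = 12.7 ft²/s; V₁ = q/y₁ = 12.3 ft/s. Fr₁ = V₁/√(g·y₁) = 2.13.
Bélanger equation: y₂/y₁ = ½[√(1 + 8Fr₁²) − 1] = ½[√37.45 − 1] = 2.56.
y₂ = 2.56 × 1.03 = 2.64 ft.
V₂ = q/y₂ = 12.7/2.64 = 4.80 ft/s. E₁ = y₁ + V₁²/2g = 3.38 ft; E₂ = y₂ + V₂²/2g = 2.99 ft. ΔE = E₁ − E₂ = 0.382 ft.
P = γ·Q·ΔE/550 = 62.4 × 547 × 0.382 / 550 = 23.7 hp.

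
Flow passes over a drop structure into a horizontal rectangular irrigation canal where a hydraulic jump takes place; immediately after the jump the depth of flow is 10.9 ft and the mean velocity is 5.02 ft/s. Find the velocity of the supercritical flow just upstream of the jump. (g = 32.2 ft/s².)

V₁ = 39.4 ft/s

Fr₂ = V₂/√(g·y₂) = 5.02/√(32.2×10.9) = 0.268.
From the momentum equation (using Fr₂), y₁/y₂ = ½[√(1 + 8Fr₂²) − 1] = ½[√1.574 − 1] = 0.127.
y₁ = 0.127 × 10.9 = 1.39 ft.
V₁ = q/y₁ = 54.7/1.39 = 39.4 ft/s.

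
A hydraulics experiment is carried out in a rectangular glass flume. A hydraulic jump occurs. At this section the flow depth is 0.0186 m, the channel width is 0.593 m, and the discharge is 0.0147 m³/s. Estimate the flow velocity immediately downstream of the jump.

V₂ = 0.338 m/s

q = Q/b = 0.0147/0.593 = 0.0248 m²/s; V₁ = q/y₁ = 1.33 m/s. Fr₁ = V₁/√(g·y₁) = 3.12.
Sequent-depth ratio: y₂/y₁ = ½[√(1 + 8Fr₁²) − 1] = ½[√78.88 − 1] = 3.94.
y₂ = 3.94 × 0.0186 = 0.0733 m.
V₂ = q/y₂ = 0.0248/0.0733 = 0.338 m/s.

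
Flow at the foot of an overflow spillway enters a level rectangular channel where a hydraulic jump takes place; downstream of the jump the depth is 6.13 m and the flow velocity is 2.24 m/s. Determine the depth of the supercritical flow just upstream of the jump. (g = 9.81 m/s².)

y₁ = 0.893 m

Fr₂ = V₂/√(g·y₂) = 2.24/√(9.81×6.13) = 0.289.
Since the conjugate-depth ratio holds either way, y₁/y₂ = ½[√(1 + 8Fr₂²) − 1] = ½[√1.668 − 1] = 0.146.
y₁ = 0.146 × 6.13 = 0.893 m.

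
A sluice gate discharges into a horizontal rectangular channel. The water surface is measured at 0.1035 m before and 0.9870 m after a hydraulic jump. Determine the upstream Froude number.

For a rectangular channel the momentum equation gives q² = ½·g·y₁·y₂·(y₁ + y₂) = ½×9.81×0.1035×0.9870×1.091 = 0.5464.
q = √0.5464 = 0.7392 m²/s.
V₁ = q/y₁ = 7.142 m/s; Fr₁ = V₁/√(g·y₁) = 7.088.

Fr₁ = 7.088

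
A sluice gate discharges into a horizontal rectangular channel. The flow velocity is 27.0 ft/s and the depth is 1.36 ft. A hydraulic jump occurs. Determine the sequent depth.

Fr₁ = V₁/√(g·y₁) = 27.0/√(32.2×1.36) = 4.08.
By Bélanger, y₂/y₁ = ½[√(1 + 8Fr₁²) − 1] = ½[√134.2 − 1] = 5.29.
y₂ = 5.29 × 1.36 = 7.20 ft.

y₂ = 7.20 ft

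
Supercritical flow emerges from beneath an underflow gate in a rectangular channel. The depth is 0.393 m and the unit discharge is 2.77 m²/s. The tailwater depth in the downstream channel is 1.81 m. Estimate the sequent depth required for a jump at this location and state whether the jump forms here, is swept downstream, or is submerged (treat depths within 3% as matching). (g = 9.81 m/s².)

y₂ = 1.81 m; the jump forms here

V₁ = q/y₁ = 2.77/0.393 = 7.05 m/s. Fr₁ = V₁/√(g·y₁) = 7.05/√(9.81×0.393) = 3.59.
From the momentum equation for a rectangular channel, y₂/y₁ = ½[√(1 + 8Fr₁²) − 1] = ½[√104.1 − 1] = 4.60.
y₂ = 4.60 × 0.393 = 1.81 m.
Tailwater y_tw = 1.81 m: y_tw ≈ y₂, so the jump forms here.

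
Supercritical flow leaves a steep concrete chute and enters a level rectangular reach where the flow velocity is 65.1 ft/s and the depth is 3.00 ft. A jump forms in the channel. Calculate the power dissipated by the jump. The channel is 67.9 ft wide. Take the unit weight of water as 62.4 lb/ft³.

P = 62184 hp

Fr₁ = V₁/√(g·y₁) = 65.1/√(32.2×3.00) = 6.62.
Conjugate-depth relation: y₂/y₁ = ½[√(1 + 8Fr₁²) − 1] = ½[√352.0 − 1] = 8.88.
y₂ = 8.88 × 3.00 = 26.6 ft.
q = V₁·y₁ = 65.1 × 3.00 = 195 ft²/s. V₂ = q/y₂ = 195/26.6 = 7.33 ft/s. E₁ = y₁ + V₁²/2g = 68.8 ft; E₂ = y₂ + V₂²/2g = 27.5 ft. ΔE = E₁ − E₂ = 41.3 ft.
Q = q·b = 195 × 67.9 = 13261 cfs. P = γ·Q·ΔE/550 = 62.4 × 13261 × 41.3 / 550 = 62184 hp.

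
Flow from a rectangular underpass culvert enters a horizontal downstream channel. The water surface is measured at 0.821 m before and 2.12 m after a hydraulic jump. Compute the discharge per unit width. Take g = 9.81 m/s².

q = 5.01 m²/s

For a rectangular channel the momentum equation gives q² = ½·g·y₁·y₂·(y₁ + y₂) = ½×9.81×0.821×2.12×2.94 = 25.1.
q = √25.1 = 5.01 m²/s.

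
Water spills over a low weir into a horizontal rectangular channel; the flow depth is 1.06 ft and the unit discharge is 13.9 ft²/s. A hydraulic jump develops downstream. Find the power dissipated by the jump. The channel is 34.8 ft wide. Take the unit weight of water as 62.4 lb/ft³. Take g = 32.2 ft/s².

P = 27.0 hp

V₁ = q/y₁ = 13.9/1.06 = 13.1 ft/s. Fr₁ = V₁/√(g·y₁) = 13.1/√(32.2×1.06) = 2.24.
Conjugate-depth relation: y₂/y₁ = ½[√(1 + 8Fr₁²) − 1] = ½[√41.30 − 1] = 2.71.
y₂ = 2.71 × 1.06 = 2.88 ft.
Head loss: ΔE = (y₂ − y₁)³/(4y₁y₂) = (2.88 − 1.06)³/(4×1.06×2.88) = 5.99/12.2 = 0.491 ft.
Q = q·b = 13.9 × 34.8 = 484 cfs. P = γ·Q·ΔE/550 = 62.4 × 484 × 0.491 / 550 = 27.0 hp.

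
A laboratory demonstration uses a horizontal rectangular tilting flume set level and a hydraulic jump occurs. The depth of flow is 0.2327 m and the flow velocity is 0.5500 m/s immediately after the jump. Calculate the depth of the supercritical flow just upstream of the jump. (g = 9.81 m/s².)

Fr₂ = V₂/√(g·y₂) = 0.5500/√(9.81×0.2327) = 0.3640.
Applying the sequent-depth relation in reverse, y₁/y₂ = ½[√(1 + 8Fr₂²) − 1] = ½[√2.0601 − 1] = 0.2177.
y₁ = 0.2177 × 0.2327 = 0.05065 m.

y₁ = 0.05065 m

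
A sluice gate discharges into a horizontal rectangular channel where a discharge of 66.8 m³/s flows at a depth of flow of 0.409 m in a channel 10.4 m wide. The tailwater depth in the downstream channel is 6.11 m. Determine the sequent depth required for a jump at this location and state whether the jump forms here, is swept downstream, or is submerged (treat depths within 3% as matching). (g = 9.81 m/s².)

y₂ = 4.33 m; the jump is submerged

q = Q/b = 66.8/10.4 = 6.42 m²/s; V₁ = q/y₁ = 15.7 m/s. Fr₁ = V₁/√(g·y₁) = 7.84.
From the momentum equation for a rectangular channel, y₂/y₁ = ½[√(1 + 8Fr₁²) − 1] = ½[√492.7 − 1] = 10.6.
y₂ = 10.6 × 0.409 = 4.33 m.
Tailwater y_tw = 6.11 m: y_tw > y₂, so the jump is submerged.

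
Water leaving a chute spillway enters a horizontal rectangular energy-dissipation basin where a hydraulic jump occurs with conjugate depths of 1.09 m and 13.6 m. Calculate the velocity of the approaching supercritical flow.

For a rectangular channel the momentum equation gives q² = ½·g·y₁·y₂·(y₁ + y₂) = ½×9.81×1.09×13.6×14.7 = 1068.
q = √1068 = 32.7 m²/s.
V₁ = q/y₁ = 32.7/1.09 = 30.0 m/s.

V₁ = 30.0 m/s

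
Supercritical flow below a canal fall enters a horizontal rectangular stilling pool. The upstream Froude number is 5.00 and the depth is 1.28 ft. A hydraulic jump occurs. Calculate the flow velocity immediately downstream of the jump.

Fr₁ = 5.00 (given).
Bélanger equation: y₂/y₁ = ½[√(1 + 8Fr₁²) − 1] = ½[√201.0 − 1] = 6.59.
y₂ = 6.59 × 1.28 = 8.43 ft.
V₁ = Fr₁·√(g·y₁) = 5.00×√(32.2×1.28) = 32.1 ft/s; q = V₁·y₁ = 41.1 ft²/s.
V₂ = q/y₂ = 41.1/8.43 = 4.87 ft/s.

V₂ = 4.87 ft/s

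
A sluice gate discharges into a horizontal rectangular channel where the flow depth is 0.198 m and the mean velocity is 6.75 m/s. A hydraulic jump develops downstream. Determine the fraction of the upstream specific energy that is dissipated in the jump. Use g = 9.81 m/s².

Fr₁ = V₁/√(g·y₁) = 6.75/√(9.81×0.198) = 4.84.
Bélanger equation: y₂/y₁ = ½[√(1 + 8Fr₁²) − 1] = ½[√188.7 − 1] = 6.37.
y₂ = 6.37 × 0.198 = 1.26 m.
E₁ = y₁ + V₁²/2g = 2.52 m. ΔE = (y₂ − y₁)³/(4y₁y₂) = 1.20 m. ΔE/E₁ = 1.20/2.52 = 0.477.

ΔE/E₁ = 0.477 (47.7%)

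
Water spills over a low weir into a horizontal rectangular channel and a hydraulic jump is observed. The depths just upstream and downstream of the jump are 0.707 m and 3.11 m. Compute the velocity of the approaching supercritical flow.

For a rectangular channel the momentum equation gives q² = ½·g·y₁·y₂·(y₁ + y₂) = ½×9.81×0.707×3.11×3.82 = 41.2.
q = √41.2 = 6.42 m²/s.
V₁ = q/y₁ = 6.42/0.707 = 9.08 m/s.

V₁ = 9.08 m/s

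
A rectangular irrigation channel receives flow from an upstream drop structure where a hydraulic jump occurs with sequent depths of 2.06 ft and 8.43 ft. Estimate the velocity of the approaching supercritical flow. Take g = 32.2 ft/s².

V₁ = 26.3 ft/s

For a rectangular channel the momentum equation gives q² = ½·g·y₁·y₂·(y₁ + y₂) = ½×32.2×2.06×8.43×10.5 = 2933.
q = √2933 = 54.2 ft²/s.
V₁ = q/y₁ = 54.2/2.06 = 26.3 ft/s.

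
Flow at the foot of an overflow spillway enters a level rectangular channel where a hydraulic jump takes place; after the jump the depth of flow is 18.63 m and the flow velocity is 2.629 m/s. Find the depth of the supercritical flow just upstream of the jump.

Fr₂ = V₂/√(g·y₂) = 2.629/√(9.81×18.63) = 0.1945.
From the momentum equation (using Fr₂), y₁/y₂ = ½[√(1 + 8Fr₂²) − 1] = ½[√1.3025 − 1] = 0.07065.
y₁ = 0.07065 × 18.63 = 1.316 m.

y₁ = 1.316 m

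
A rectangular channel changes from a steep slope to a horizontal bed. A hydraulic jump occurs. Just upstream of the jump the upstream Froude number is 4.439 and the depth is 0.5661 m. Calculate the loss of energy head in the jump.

Fr₁ = 4.439 (given).
From the momentum equation for a rectangular channel, y₂/y₁ = ½[√(1 + 8Fr₁²) − 1] = ½[√158.64 − 1] = 5.798.
y₂ = 5.798 × 0.5661 = 3.282 m.
V₁ = Fr₁·√(g·y₁) = 4.439×√(9.81×0.5661) = 10.46 m/s; q = V₁·y₁ = 5.922 m²/s. V₂ = q/y₂ = 5.922/3.282 = 1.804 m/s. E₁ = y₁ + V₁²/2g = 6.144 m; E₂ = y₂ + V₂²/2g = 3.448 m. ΔE = E₁ − E₂ = 2.696 m.

ΔE = 2.696 m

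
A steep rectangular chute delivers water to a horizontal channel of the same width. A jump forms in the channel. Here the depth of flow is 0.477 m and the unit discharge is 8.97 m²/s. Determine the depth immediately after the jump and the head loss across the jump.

V₁ = q/y₁ = 8.97/0.477 = 18.8 m/s. Fr₁ = V₁/√(g·y₁) = 18.8/√(9.81×0.477) = 8.69.
Sequent-depth ratio: y₂/y₁ = ½[√(1 + 8Fr₁²) − 1] = ½[√605.6 − 1] = 11.8.
y₂ = 11.8 × 0.477 = 5.63 m.
V₂ = q/y₂ = 8.97/5.63 = 1.59 m/s. E₁ = y₁ + V₁²/2g = 18.5 m; E₂ = y₂ + V₂²/2g = 5.76 m. ΔE = E₁ − E₂ = 12.7 m.

y₂ = 5.63 m; ΔE = 12.7 m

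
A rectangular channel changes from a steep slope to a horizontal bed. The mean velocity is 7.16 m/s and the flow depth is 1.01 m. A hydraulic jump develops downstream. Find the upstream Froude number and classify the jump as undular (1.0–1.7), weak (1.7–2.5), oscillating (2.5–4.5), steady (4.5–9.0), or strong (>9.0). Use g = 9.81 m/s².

Fr₁ = V₁/√(g·y₁) = 7.16/√(9.81×1.01) = 2.27.
Fr₁ = 2.27 lies in the weak range.

Fr₁ = 2.27; weak jump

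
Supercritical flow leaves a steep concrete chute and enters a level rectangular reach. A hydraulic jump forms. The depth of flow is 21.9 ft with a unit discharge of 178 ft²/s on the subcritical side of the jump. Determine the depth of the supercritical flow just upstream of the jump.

y₁ = 3.53 ft

V₂ = q/y₂ = 178/21.9 = 8.13 ft/s; Fr₂ = V₂/√(g·y₂) = 0.306.
Since the conjugate-depth ratio holds either way, y₁/y₂ = ½[√(1 + 8Fr₂²) − 1] = ½[√1.749 − 1] = 0.161.
y₁ = 0.161 × 21.9 = 3.53 ft.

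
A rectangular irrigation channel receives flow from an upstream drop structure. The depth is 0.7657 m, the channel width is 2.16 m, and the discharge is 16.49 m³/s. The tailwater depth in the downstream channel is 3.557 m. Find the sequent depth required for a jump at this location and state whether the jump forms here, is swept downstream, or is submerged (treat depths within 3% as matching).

y₂ = 3.575 m; the jump forms here

q = Q/b = 16.49/2.16 = 7.634 m²/s; V₁ = q/y₁ = 9.970 m/s. Fr₁ = V₁/√(g·y₁) = 3.638.
Sequent-depth ratio: y₂/y₁ = ½[√(1 + 8Fr₁²) − 1] = ½[√106.87 − 1] = 4.669.
y₂ = 4.669 × 0.7657 = 3.575 m.
Tailwater y_tw = 3.557 m: y_tw ≈ y₂, so the jump forms here.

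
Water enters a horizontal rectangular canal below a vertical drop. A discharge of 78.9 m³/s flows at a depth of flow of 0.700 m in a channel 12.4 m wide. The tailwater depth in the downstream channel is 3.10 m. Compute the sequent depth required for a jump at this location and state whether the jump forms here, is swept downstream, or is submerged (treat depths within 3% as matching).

y₂ = 3.10 m; the jump forms here

q = Q/b = 78.9/12.4 = 6.36 m²/s; V₁ = q/y₁ = 9.09 m/s. Fr₁ = V₁/√(g·y₁) = 3.47.
Sequent-depth ratio: y₂/y₁ = ½[√(1 + 8Fr₁²) − 1] = ½[√97.26 − 1] = 4.43.
y₂ = 4.43 × 0.700 = 3.10 m.
Tailwater y_tw = 3.10 m: y_tw ≈ y₂, so the jump forms here.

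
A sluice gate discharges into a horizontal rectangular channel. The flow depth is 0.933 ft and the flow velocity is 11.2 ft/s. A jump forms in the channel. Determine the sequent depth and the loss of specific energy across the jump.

Fr₁ = V₁/√(g·y₁) = 11.2/√(32.2×0.933) = 2.04.
By Bélanger, y₂/y₁ = ½[√(1 + 8Fr₁²) − 1] = ½[√34.40 − 1] = 2.43.
y₂ = 2.43 × 0.933 = 2.27 ft.
q = V₁·y₁ = 11.2 × 0.933 = 10.4 ft²/s. V₂ = q/y₂ = 10.4/2.27 = 4.60 ft/s. E₁ = y₁ + V₁²/2g = 2.88 ft; E₂ = y₂ + V₂²/2g = 2.60 ft. ΔE = E₁ − E₂ = 0.282 ft.

y₂ = 2.27 ft; ΔE = 0.282 ft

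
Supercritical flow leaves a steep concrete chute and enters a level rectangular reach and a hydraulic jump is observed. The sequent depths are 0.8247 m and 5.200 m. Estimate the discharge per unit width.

For a rectangular channel the momentum equation gives q² = ½·g·y₁·y₂·(y₁ + y₂) = ½×9.81×0.8247×5.200×6.025 = 126.7.
q = √126.7 = 11.26 m²/s.

q = 11.26 m²/s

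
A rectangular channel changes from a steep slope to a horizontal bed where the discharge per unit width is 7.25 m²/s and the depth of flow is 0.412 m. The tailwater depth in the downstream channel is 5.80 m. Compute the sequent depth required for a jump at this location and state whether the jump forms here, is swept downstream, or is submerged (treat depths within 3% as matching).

V₁ = q/y₁ = 7.25/0.412 = 17.6 m/s. Fr₁ = V₁/√(g·y₁) = 17.6/√(9.81×0.412) = 8.75.
Bélanger equation: y₂/y₁ = ½[√(1 + 8Fr₁²) − 1] = ½[√613.9 − 1] = 11.9.
y₂ = 11.9 × 0.412 = 4.90 m.
Tailwater y_tw = 5.80 m: y_tw > y₂, so the jump is submerged.

y₂ = 4.90 m; the jump is submerged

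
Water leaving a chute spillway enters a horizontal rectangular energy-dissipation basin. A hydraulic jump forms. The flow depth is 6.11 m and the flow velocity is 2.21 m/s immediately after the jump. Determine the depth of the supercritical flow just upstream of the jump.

y₁ = 0.871 m

Fr₂ = V₂/√(g·y₂) = 2.21/√(9.81×6.11) = 0.285.
Since the conjugate-depth ratio holds either way, y₁/y₂ = ½[√(1 + 8Fr₂²) − 1] = ½[√1.652 − 1] = 0.143.
y₁ = 0.143 × 6.11 = 0.871 m.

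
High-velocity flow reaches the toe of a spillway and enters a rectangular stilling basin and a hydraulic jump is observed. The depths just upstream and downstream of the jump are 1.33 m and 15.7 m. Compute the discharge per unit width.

q = 41.8 m²/s

For a rectangular channel the momentum equation gives q² = ½·g·y₁·y₂·(y₁ + y₂) = ½×9.81×1.33×15.7×17.0 = 1744.
q = √1744 = 41.8 m²/s.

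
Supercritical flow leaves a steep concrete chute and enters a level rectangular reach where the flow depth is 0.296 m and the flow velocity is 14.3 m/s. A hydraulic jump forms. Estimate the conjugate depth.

y₂ = 3.37 m

Fr₁ = V₁/√(g·y₁) = 14.3/√(9.81×0.296) = 8.39.
Sequent-depth ratio: y₂/y₁ = ½[√(1 + 8Fr₁²) − 1] = ½[√564.4 − 1] = 11.4.
y₂ = 11.4 × 0.296 = 3.37 m.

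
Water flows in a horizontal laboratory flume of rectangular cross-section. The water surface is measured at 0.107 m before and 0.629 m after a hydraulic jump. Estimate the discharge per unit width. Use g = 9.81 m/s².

For a rectangular channel the momentum equation gives q² = ½·g·y₁·y₂·(y₁ + y₂) = ½×9.81×0.107×0.629×0.736 = 0.243.
q = √0.243 = 0.493 m²/s.

q = 0.493 m²/s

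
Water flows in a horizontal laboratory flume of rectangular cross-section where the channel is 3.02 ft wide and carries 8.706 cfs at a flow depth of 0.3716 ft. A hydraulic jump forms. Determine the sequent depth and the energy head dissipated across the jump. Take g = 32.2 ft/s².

q = Q/b = 8.706/3.02 = 2.883 ft²/s; V₁ = q/y₁ = 7.758 ft/s. Fr₁ = V₁/√(g·y₁) = 2.243.
Sequent-depth ratio: y₂/y₁ = ½[√(1 + 8Fr₁²) − 1] = ½[√41.237 − 1] = 2.711.
y₂ = 2.711 × 0.3716 = 1.007 ft.
Head loss: ΔE = (y₂ − y₁)³/(4y₁y₂) = (1.007 − 0.3716)³/(4×0.3716×1.007) = 0.2569/1.497 = 0.1716 ft.

y₂ = 1.007 ft; ΔE = 0.1716 ft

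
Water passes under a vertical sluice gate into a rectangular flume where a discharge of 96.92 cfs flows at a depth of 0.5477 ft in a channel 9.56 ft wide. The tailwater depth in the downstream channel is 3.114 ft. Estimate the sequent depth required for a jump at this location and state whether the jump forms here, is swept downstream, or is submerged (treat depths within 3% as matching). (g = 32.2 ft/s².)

q = Q/b = 96.92/9.56 = 10.14 ft²/s; V₁ = q/y₁ = 18.51 ft/s. Fr₁ = V₁/√(g·y₁) = 4.408.
Sequent-depth ratio: y₂/y₁ = ½[√(1 + 8Fr₁²) − 1] = ½[√156.42 − 1] = 5.753.
y₂ = 5.753 × 0.5477 = 3.151 ft.
Tailwater y_tw = 3.114 ft: y_tw ≈ y₂, so the jump forms here.

y₂ = 3.151 ft; the jump forms here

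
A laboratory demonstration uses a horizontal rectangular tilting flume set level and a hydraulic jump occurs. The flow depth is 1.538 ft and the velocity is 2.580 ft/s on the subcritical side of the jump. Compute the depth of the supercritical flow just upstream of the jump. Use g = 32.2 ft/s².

Fr₂ = V₂/√(g·y₂) = 2.580/√(32.2×1.538) = 0.3666.
The Bélanger relation is symmetric: y₁/y₂ = ½[√(1 + 8Fr₂²) − 1] = ½[√2.0753 − 1] = 0.2203.
y₁ = 0.2203 × 1.538 = 0.3388 ft.

y₁ = 0.3388 ft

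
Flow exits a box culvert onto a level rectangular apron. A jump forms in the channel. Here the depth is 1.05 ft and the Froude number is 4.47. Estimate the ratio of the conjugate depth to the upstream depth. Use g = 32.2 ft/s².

Fr₁ = 4.47 (given).
Bélanger equation: y₂/y₁ = ½[√(1 + 8Fr₁²) − 1] = ½[√160.8 − 1] = 5.84.

y₂/y₁ = 5.84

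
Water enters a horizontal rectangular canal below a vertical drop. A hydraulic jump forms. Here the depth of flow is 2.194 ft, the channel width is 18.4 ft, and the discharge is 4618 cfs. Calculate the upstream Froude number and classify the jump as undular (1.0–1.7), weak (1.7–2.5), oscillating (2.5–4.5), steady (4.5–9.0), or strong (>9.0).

q = Q/b = 4618/18.4 = 251.0 ft²/s; V₁ = q/y₁ = 114.4 ft/s. Fr₁ = V₁/√(g·y₁) = 13.61.
Fr₁ = 13.61 lies in the strong range.

Fr₁ = 13.61; strong jump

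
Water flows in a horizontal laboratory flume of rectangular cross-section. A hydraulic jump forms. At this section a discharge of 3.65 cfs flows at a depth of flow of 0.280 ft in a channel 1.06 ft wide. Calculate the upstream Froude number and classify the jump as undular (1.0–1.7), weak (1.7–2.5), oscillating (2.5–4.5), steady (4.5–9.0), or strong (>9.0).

Fr₁ = 4.10; oscillating jump

q = Q/b = 3.65/1.06 = 3.44 ft²/s; V₁ = q/y₁ = 12.3 ft/s. Fr₁ = V₁/√(g·y₁) = 4.10.
Fr₁ = 4.10 lies in the oscillating range.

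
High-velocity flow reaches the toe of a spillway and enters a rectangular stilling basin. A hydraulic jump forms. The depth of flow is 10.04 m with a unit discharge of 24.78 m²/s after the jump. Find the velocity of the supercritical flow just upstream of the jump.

V₁ = 22.17 m/s

V₂ = q/y₂ = 24.78/10.04 = 2.468 m/s; Fr₂ = V₂/√(g·y₂) = 0.2487.
Applying the sequent-depth relation in reverse, y₁/y₂ = ½[√(1 + 8Fr₂²) − 1] = ½[√1.4948 − 1] = 0.1113.
y₁ = 0.1113 × 10.04 = 1.118 m.
V₁ = q/y₁ = 24.78/1.118 = 22.17 m/s.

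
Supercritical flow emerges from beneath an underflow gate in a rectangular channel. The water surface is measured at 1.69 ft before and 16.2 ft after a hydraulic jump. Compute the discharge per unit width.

For a rectangular channel the momentum equation gives q² = ½·g·y₁·y₂·(y₁ + y₂) = ½×32.2×1.69×16.2×17.9 = 7886.
q = √7886 = 88.8 ft²/s.

q = 88.8 ft²/s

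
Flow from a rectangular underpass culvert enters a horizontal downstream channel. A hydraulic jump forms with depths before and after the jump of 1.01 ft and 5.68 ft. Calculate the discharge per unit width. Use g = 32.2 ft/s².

For a rectangular channel the momentum equation gives q² = ½·g·y₁·y₂·(y₁ + y₂) = ½×32.2×1.01×5.68×6.69 = 618.
q = √618 = 24.9 ft²/s.

q = 24.9 ft²/s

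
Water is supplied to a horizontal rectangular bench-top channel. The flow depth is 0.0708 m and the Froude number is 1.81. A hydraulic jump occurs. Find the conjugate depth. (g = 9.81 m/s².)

y₂ = 0.149 m

Fr₁ = 1.81 (given).
From the momentum equation for a rectangular channel, y₂/y₁ = ½[√(1 + 8Fr₁²) − 1] = ½[√27.21 − 1] = 2.11.
y₂ = 2.11 × 0.0708 = 0.149 m.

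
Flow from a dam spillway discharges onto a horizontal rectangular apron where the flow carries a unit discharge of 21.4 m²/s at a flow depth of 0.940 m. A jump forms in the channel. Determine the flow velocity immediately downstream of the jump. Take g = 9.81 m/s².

V₂ = 2.25 m/s

V₁ = q/y₁ = 21.4/0.940 = 22.8 m/s. Fr₁ = V₁/√(g·y₁) = 22.8/√(9.81×0.940) = 7.50.
Bélanger equation: y₂/y₁ = ½[√(1 + 8Fr₁²) − 1] = ½[√450.6 − 1] = 10.1.
y₂ = 10.1 × 0.940 = 9.51 m.
V₂ = q/y₂ = 21.4/9.51 = 2.25 m/s.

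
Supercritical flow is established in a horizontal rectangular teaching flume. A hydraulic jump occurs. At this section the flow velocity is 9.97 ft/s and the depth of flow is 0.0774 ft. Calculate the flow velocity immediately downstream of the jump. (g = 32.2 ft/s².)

Fr₁ = V₁/√(g·y₁) = 9.97/√(32.2×0.0774) = 6.32.
From the momentum equation for a rectangular channel, y₂/y₁ = ½[√(1 + 8Fr₁²) − 1] = ½[√320.1 − 1] = 8.45.
y₂ = 8.45 × 0.0774 = 0.654 ft.
q = V₁·y₁ = 9.97 × 0.0774 = 0.772 ft²/s.
V₂ = q/y₂ = 0.772/0.654 = 1.18 ft/s.

V₂ = 1.18 ft/s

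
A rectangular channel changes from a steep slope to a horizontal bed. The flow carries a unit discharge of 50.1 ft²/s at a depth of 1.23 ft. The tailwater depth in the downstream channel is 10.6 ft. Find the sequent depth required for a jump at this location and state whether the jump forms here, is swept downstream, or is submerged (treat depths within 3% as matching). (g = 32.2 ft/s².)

V₁ = q/y₁ = 50.1/1.23 = 40.7 ft/s. Fr₁ = V₁/√(g·y₁) = 40.7/√(32.2×1.23) = 6.47.
Sequent-depth ratio: y₂/y₁ = ½[√(1 + 8Fr₁²) − 1] = ½[√336.1 − 1] = 8.67.
y₂ = 8.67 × 1.23 = 10.7 ft.
Tailwater y_tw = 10.6 ft: y_tw ≈ y₂, so the jump forms here.

y₂ = 10.7 ft; the jump forms here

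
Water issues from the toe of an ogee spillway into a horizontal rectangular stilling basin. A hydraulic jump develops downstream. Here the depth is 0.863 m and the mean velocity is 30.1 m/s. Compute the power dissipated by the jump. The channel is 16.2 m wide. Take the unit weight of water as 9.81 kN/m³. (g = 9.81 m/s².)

P = 142871 kW

Fr₁ = V₁/√(g·y₁) = 30.1/√(9.81×0.863) = 10.3.
Conjugate-depth relation: y₂/y₁ = ½[√(1 + 8Fr₁²) − 1] = ½[√857.1 − 1] = 14.1.
y₂ = 14.1 × 0.863 = 12.2 m.
q = V₁·y₁ = 30.1 × 0.863 = 26.0 m²/s. V₂ = q/y₂ = 26.0/12.2 = 2.13 m/s. E₁ = y₁ + V₁²/2g = 47.0 m; E₂ = y₂ + V₂²/2g = 12.4 m. ΔE = E₁ − E₂ = 34.6 m.
Q = q·b = 26.0 × 16.2 = 421 m³/s. P = γ·Q·ΔE = 9.81 × 421 × 34.6 = 142871 kW.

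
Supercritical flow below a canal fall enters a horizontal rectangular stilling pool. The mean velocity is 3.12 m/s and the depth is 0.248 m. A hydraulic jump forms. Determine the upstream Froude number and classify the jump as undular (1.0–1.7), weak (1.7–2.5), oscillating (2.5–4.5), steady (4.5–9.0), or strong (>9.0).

Fr₁ = V₁/√(g·y₁) = 3.12/√(9.81×0.248) = 2.00.
Fr₁ = 2.00 lies in the weak range.

Fr₁ = 2.00; weak jump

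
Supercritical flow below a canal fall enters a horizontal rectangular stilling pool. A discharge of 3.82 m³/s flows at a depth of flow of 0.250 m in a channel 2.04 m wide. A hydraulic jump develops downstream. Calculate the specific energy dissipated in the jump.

q = Q/b = 3.82/2.04 = 1.87 m²/s; V₁ = q/y₁ = 7.49 m/s. Fr₁ = V₁/√(g·y₁) = 4.78.
Bélanger equation: y₂/y₁ = ½[√(1 + 8Fr₁²) − 1] = ½[√184.0 − 1] = 6.28.
y₂ = 6.28 × 0.250 = 1.57 m.
Head loss: ΔE = (y₂ − y₁)³/(4y₁y₂) = (1.57 − 0.250)³/(4×0.250×1.57) = 2.30/1.57 = 1.47 m.

ΔE = 1.47 m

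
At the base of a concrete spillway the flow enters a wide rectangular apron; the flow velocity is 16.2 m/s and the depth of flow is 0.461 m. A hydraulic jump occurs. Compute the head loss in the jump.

Fr₁ = V₁/√(g·y₁) = 16.2/√(9.81×0.461) = 7.62.
Sequent-depth ratio: y₂/y₁ = ½[√(1 + 8Fr₁²) − 1] = ½[√465.2 − 1] = 10.3.
y₂ = 10.3 × 0.461 = 4.74 m.
Head loss: ΔE = (y₂ − y₁)³/(4y₁y₂) = (4.74 − 0.461)³/(4×0.461×4.74) = 78.4/8.74 = 8.97 m.

ΔE = 8.97 m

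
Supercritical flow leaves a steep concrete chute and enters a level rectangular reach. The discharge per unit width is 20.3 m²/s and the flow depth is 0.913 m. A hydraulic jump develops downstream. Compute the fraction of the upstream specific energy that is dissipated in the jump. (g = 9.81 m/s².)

ΔE/E₁ = 0.640 (64.0%)

V₁ = q/y₁ = 20.3/0.913 = 22.2 m/s. Fr₁ = V₁/√(g·y₁) = 22.2/√(9.81×0.913) = 7.43.
By Bélanger, y₂/y₁ = ½[√(1 + 8Fr₁²) − 1] = ½[√442.6 − 1] = 10.0.
y₂ = 10.0 × 0.913 = 9.15 m.
E₁ = y₁ + V₁²/2g = 26.1 m. ΔE = (y₂ − y₁)³/(4y₁y₂) = 16.7 m. ΔE/E₁ = 16.7/26.1 = 0.640.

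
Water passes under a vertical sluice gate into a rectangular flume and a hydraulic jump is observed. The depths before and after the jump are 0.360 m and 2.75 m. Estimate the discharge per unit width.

q = 3.89 m²/s

For a rectangular channel the momentum equation gives q² = ½·g·y₁·y₂·(y₁ + y₂) = ½×9.81×0.360×2.75×3.11 = 15.1.
q = √15.1 = 3.89 m²/s.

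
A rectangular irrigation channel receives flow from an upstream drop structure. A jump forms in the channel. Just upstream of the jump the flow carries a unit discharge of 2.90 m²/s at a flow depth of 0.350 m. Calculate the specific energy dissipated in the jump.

V₁ = q/y₁ = 2.90/0.350 = 8.29 m/s. Fr₁ = V₁/√(g·y₁) = 8.29/√(9.81×0.350) = 4.47.
Bélanger equation: y₂/y₁ = ½[√(1 + 8Fr₁²) − 1] = ½[√161.0 − 1] = 5.84.
y₂ = 5.84 × 0.350 = 2.05 m.
V₂ = q/y₂ = 2.90/2.05 = 1.42 m/s. E₁ = y₁ + V₁²/2g = 3.85 m; E₂ = y₂ + V₂²/2g = 2.15 m. ΔE = E₁ − E₂ = 1.70 m.

ΔE = 1.70 m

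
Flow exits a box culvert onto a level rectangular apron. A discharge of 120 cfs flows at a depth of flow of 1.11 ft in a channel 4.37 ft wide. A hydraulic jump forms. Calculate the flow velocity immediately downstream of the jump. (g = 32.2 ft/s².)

V₂ = 4.60 ft/s

q = Q/b = 120/4.37 = 27.5 ft²/s; V₁ = q/y₁ = 24.7 ft/s. Fr₁ = V₁/√(g·y₁) = 4.14.
Conjugate-depth relation: y₂/y₁ = ½[√(1 + 8Fr₁²) − 1] = ½[√138.0 − 1] = 5.37.
y₂ = 5.37 × 1.11 = 5.96 ft.
V₂ = q/y₂ = 27.5/5.96 = 4.60 ft/s.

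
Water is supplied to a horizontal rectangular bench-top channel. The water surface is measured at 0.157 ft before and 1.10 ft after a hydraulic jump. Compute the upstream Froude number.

Fr₁ = 5.30

For a rectangular channel the momentum equation gives q² = ½·g·y₁·y₂·(y₁ + y₂) = ½×32.2×0.157×1.10×1.26 = 3.50.
q = √3.50 = 1.87 ft²/s.
V₁ = q/y₁ = 11.9 ft/s; Fr₁ = V₁/√(g·y₁) = 5.30.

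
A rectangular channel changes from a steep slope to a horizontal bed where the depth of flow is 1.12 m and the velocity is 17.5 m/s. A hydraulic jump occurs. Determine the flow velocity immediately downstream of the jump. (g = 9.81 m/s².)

Fr₁ = V₁/√(g·y₁) = 17.5/√(9.81×1.12) = 5.28.
Bélanger equation: y₂/y₁ = ½[√(1 + 8Fr₁²) − 1] = ½[√224.0 − 1] = 6.98.
y₂ = 6.98 × 1.12 = 7.82 m.
q = V₁·y₁ = 17.5 × 1.12 = 19.6 m²/s.
V₂ = q/y₂ = 19.6/7.82 = 2.51 m/s.

V₂ = 2.51 m/s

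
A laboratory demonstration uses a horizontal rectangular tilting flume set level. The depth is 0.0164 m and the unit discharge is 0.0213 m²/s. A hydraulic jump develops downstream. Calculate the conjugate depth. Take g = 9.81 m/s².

V₁ = q/y₁ = 0.0213/0.0164 = 1.30 m/s. Fr₁ = V₁/√(g·y₁) = 1.30/√(9.81×0.0164) = 3.24.
From the momentum equation for a rectangular channel, y₂/y₁ = ½[√(1 + 8Fr₁²) − 1] = ½[√84.88 − 1] = 4.11.
y₂ = 4.11 × 0.0164 = 0.0673 m.

y₂ = 0.0673 m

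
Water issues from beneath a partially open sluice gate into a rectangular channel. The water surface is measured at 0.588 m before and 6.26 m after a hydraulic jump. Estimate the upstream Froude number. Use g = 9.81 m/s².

For a rectangular channel the momentum equation gives q² = ½·g·y₁·y₂·(y₁ + y₂) = ½×9.81×0.588×6.26×6.85 = 124.
q = √124 = 11.1 m²/s.
V₁ = q/y₁ = 18.9 m/s; Fr₁ = V₁/√(g·y₁) = 7.87.

Fr₁ = 7.87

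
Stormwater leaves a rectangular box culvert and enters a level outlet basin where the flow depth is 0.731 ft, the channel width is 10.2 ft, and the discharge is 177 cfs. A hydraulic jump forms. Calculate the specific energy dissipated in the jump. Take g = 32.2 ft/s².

ΔE = 4.56 ft

q = Q/b = 177/10.2 = 17.4 ft²/s; V₁ = q/y₁ = 23.7 ft/s. Fr₁ = V₁/√(g·y₁) = 4.89.
Bélanger equation: y₂/y₁ = ½[√(1 + 8Fr₁²) − 1] = ½[√192.5 − 1] = 6.44.
y₂ = 6.44 × 0.731 = 4.71 ft.
Head loss: ΔE = (y₂ − y₁)³/(4y₁y₂) = (4.71 − 0.731)³/(4×0.731×4.71) = 62.8/13.8 = 4.56 ft.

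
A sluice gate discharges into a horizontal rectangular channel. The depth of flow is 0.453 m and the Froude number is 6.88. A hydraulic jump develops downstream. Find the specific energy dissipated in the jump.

Fr₁ = 6.88 (given).
By Bélanger, y₂/y₁ = ½[√(1 + 8Fr₁²) − 1] = ½[√379.7 − 1] = 9.24.
y₂ = 9.24 × 0.453 = 4.19 m.
V₁ = Fr₁·√(g·y₁) = 6.88×√(9.81×0.453) = 14.5 m/s; q = V₁·y₁ = 6.57 m²/s. V₂ = q/y₂ = 6.57/4.19 = 1.57 m/s. E₁ = y₁ + V₁²/2g = 11.2 m; E₂ = y₂ + V₂²/2g = 4.31 m. ΔE = E₁ − E₂ = 6.86 m.

ΔE = 6.86 m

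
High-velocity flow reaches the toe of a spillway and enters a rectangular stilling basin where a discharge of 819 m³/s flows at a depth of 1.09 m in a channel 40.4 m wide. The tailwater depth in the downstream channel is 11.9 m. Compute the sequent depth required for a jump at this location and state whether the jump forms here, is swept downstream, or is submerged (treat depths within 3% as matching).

q = Q/b = 819/40.4 = 20.3 m²/s; V₁ = q/y₁ = 18.6 m/s. Fr₁ = V₁/√(g·y₁) = 5.69.
By Bélanger, y₂/y₁ = ½[√(1 + 8Fr₁²) − 1] = ½[√259.8 − 1] = 7.56.
y₂ = 7.56 × 1.09 = 8.24 m.
Tailwater y_tw = 11.9 m: y_tw > y₂, so the jump is submerged.

y₂ = 8.24 m; the jump is submerged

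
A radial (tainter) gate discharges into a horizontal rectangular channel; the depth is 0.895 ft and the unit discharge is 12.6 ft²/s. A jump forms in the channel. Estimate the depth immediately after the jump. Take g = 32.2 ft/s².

y₂ = 2.90 ft

V₁ = q/y₁ = 12.6/0.895 = 14.1 ft/s. Fr₁ = V₁/√(g·y₁) = 14.1/√(32.2×0.895) = 2.62.
Bélanger equation: y₂/y₁ = ½[√(1 + 8Fr₁²) − 1] = ½[√56.02 − 1] = 3.24.
y₂ = 3.24 × 0.895 = 2.90 ft.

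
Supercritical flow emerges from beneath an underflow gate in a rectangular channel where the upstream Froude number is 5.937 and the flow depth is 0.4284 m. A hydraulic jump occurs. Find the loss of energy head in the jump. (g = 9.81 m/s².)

ΔE = 4.469 m

Fr₁ = 5.937 (given).
Sequent-depth ratio: y₂/y₁ = ½[√(1 + 8Fr₁²) − 1] = ½[√282.98 − 1] = 7.911.
y₂ = 7.911 × 0.4284 = 3.389 m.
V₁ = Fr₁·√(g·y₁) = 5.937×√(9.81×0.4284) = 12.17 m/s; q = V₁·y₁ = 5.214 m²/s. V₂ = q/y₂ = 5.214/3.389 = 1.538 m/s. E₁ = y₁ + V₁²/2g = 7.979 m; E₂ = y₂ + V₂²/2g = 3.510 m. ΔE = E₁ − E₂ = 4.469 m.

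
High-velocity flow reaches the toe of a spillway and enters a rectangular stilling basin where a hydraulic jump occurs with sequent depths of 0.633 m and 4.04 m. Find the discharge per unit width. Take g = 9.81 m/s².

q = 7.66 m²/s

For a rectangular channel the momentum equation gives q² = ½·g·y₁·y₂·(y₁ + y₂) = ½×9.81×0.633×4.04×4.67 = 58.6.
q = √58.6 = 7.66 m²/s.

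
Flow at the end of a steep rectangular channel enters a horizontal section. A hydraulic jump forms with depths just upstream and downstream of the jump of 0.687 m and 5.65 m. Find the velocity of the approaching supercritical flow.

For a rectangular channel the momentum equation gives q² = ½·g·y₁·y₂·(y₁ + y₂) = ½×9.81×0.687×5.65×6.34 = 121.
q = √121 = 11.0 m²/s.
V₁ = q/y₁ = 11.0/0.687 = 16.0 m/s.

V₁ = 16.0 m/s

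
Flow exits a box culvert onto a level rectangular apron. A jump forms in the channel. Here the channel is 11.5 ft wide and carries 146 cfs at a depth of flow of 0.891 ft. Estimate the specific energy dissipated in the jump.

ΔE = 0.817 ft

q = Q/b = 146/11.5 = 12.7 ft²/s; V₁ = q/y₁ = 14.2 ft/s. Fr₁ = V₁/√(g·y₁) = 2.66.
By Bélanger, y₂/y₁ = ½[√(1 + 8Fr₁²) − 1] = ½[√57.61 − 1] = 3.30.
y₂ = 3.30 × 0.891 = 2.94 ft.
Head loss: ΔE = (y₂ − y₁)³/(4y₁y₂) = (2.94 − 0.891)³/(4×0.891×2.94) = 8.55/10.5 = 0.817 ft.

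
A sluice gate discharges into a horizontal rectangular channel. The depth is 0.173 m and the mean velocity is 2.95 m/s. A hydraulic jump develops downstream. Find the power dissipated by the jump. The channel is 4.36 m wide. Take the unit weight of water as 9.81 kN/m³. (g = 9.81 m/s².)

P = 1.82 kW

Fr₁ = V₁/√(g·y₁) = 2.95/√(9.81×0.173) = 2.26.
Bélanger equation: y₂/y₁ = ½[√(1 + 8Fr₁²) − 1] = ½[√42.02 − 1] = 2.74.
y₂ = 2.74 × 0.173 = 0.474 m.
q = V₁·y₁ = 2.95 × 0.173 = 0.510 m²/s. V₂ = q/y₂ = 0.510/0.474 = 1.08 m/s. E₁ = y₁ + V₁²/2g = 0.617 m; E₂ = y₂ + V₂²/2g = 0.533 m. ΔE = E₁ − E₂ = 0.0833 m.
Q = q·b = 0.510 × 4.36 = 2.23 m³/s. P = γ·Q·ΔE = 9.81 × 2.23 × 0.0833 = 1.82 kW.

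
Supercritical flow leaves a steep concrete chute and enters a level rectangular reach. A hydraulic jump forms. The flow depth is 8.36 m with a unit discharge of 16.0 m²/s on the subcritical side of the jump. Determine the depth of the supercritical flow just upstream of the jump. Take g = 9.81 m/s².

y₁ = 0.690 m

V₂ = q/y₂ = 16.0/8.36 = 1.91 m/s; Fr₂ = V₂/√(g·y₂) = 0.211.
The Bélanger relation is symmetric: y₁/y₂ = ½[√(1 + 8Fr₂²) − 1] = ½[√1.357 − 1] = 0.0825.
y₁ = 0.0825 × 8.36 = 0.690 m.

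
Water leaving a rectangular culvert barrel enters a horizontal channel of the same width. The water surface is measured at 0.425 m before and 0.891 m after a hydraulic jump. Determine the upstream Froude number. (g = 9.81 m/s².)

For a rectangular channel the momentum equation gives q² = ½·g·y₁·y₂·(y₁ + y₂) = ½×9.81×0.425×0.891×1.32 = 2.44.
q = √2.44 = 1.56 m²/s.
V₁ = q/y₁ = 3.68 m/s; Fr₁ = V₁/√(g·y₁) = 1.80.

Fr₁ = 1.80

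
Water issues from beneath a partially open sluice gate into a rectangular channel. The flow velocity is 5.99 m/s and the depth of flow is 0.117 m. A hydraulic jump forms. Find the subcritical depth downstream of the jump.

Fr₁ = V₁/√(g·y₁) = 5.99/√(9.81×0.117) = 5.59.
Conjugate-depth relation: y₂/y₁ = ½[√(1 + 8Fr₁²) − 1] = ½[√251.1 − 1] = 7.42.
y₂ = 7.42 × 0.117 = 0.868 m.

y₂ = 0.868 m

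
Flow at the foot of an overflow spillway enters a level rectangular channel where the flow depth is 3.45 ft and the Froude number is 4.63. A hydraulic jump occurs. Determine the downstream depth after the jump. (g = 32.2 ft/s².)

y₂ = 20.9 ft

Fr₁ = 4.63 (given).
Conjugate-depth relation: y₂/y₁ = ½[√(1 + 8Fr₁²) − 1] = ½[√172.5 − 1] = 6.07.
y₂ = 6.07 × 3.45 = 20.9 ft.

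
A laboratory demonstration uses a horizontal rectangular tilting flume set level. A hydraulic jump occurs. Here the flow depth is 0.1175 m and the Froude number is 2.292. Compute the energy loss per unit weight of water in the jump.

Fr₁ = 2.292 (given).
Conjugate-depth relation: y₂/y₁ = ½[√(1 + 8Fr₁²) − 1] = ½[√43.026 − 1] = 2.780.
y₂ = 2.780 × 0.1175 = 0.3266 m.
V₁ = Fr₁·√(g·y₁) = 2.292×√(9.81×0.1175) = 2.461 m/s; q = V₁·y₁ = 0.2891 m²/s. V₂ = q/y₂ = 0.2891/0.3266 = 0.8853 m/s. E₁ = y₁ + V₁²/2g = 0.4261 m; E₂ = y₂ + V₂²/2g = 0.3666 m. ΔE = E₁ − E₂ = 0.05957 m.

ΔE = 0.05957 m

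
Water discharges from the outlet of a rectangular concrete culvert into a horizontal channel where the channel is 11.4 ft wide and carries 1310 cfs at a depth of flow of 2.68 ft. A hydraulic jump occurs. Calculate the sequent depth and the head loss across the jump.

y₂ = 16.2 ft; ΔE = 14.2 ft

q = Q/b = 1310/11.4 = 115 ft²/s; V₁ = q/y₁ = 42.9 ft/s. Fr₁ = V₁/√(g·y₁) = 4.62.
Bélanger equation: y₂/y₁ = ½[√(1 + 8Fr₁²) − 1] = ½[√171.4 − 1] = 6.05.
y₂ = 6.05 × 2.68 = 16.2 ft.
Head loss: ΔE = (y₂ − y₁)³/(4y₁y₂) = (16.2 − 2.68)³/(4×2.68×16.2) = 2474/174 = 14.2 ft.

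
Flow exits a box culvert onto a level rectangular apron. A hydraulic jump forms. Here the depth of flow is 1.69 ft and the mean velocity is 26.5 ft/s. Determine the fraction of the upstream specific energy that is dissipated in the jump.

Fr₁ = V₁/√(g·y₁) = 26.5/√(32.2×1.69) = 3.59.
Conjugate-depth relation: y₂/y₁ = ½[√(1 + 8Fr₁²) − 1] = ½[√104.2 − 1] = 4.60.
y₂ = 4.60 × 1.69 = 7.78 ft.
E₁ = y₁ + V₁²/2g = 12.6 ft. ΔE = (y₂ − y₁)³/(4y₁y₂) = 4.30 ft. ΔE/E₁ = 4.30/12.6 = 0.341.

ΔE/E₁ = 0.341 (34.1%)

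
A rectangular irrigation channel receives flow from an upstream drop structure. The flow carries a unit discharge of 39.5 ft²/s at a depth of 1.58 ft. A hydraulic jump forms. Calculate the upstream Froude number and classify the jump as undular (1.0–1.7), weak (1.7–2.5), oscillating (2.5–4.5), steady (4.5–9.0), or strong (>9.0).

Fr₁ = 3.50; oscillating jump

V₁ = q/y₁ = 39.5/1.58 = 25.0 ft/s. Fr₁ = V₁/√(g·y₁) = 25.0/√(32.2×1.58) = 3.50.
Fr₁ = 3.50 lies in the oscillating range.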